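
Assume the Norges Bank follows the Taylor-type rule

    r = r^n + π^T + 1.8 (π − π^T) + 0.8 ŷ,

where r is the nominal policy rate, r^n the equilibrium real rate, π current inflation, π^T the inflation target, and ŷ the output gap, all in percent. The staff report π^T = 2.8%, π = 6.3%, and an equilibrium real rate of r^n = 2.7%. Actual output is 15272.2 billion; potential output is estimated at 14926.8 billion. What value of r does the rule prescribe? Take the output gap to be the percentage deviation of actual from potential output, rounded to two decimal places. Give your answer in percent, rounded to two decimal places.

13.65%

Output gap = 100 × (15272.2 − 14926.8) / 14926.8 = 2.31%.
r = 2.70 + 2.80 + 1.8 × (6.30 − 2.80) + 0.8 × 2.31
   = 2.70 + 2.8 + 6.3 + 1.848 = 13.65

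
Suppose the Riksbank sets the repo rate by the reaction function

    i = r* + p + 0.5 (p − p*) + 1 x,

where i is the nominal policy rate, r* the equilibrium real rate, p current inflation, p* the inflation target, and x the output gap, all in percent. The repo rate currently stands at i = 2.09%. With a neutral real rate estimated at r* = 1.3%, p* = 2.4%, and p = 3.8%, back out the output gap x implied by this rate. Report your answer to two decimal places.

-3.71%

1 x = 2.09 − 1.3 − 3.8 − 0.5 × (3.8 − 2.4) = -3.71
x = -3.71 / 1 = -3.71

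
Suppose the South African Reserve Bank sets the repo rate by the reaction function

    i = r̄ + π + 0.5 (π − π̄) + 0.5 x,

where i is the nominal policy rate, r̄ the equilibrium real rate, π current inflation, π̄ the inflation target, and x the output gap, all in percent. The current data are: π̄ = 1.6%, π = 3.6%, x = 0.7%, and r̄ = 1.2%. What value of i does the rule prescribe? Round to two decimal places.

i = 1.2 + 3.6 + 0.5 × (3.6 − 1.6) + 0.5 × 0.7
   = 1.2 + 3.6 + 1 + 0.35 = 6.15

6.15%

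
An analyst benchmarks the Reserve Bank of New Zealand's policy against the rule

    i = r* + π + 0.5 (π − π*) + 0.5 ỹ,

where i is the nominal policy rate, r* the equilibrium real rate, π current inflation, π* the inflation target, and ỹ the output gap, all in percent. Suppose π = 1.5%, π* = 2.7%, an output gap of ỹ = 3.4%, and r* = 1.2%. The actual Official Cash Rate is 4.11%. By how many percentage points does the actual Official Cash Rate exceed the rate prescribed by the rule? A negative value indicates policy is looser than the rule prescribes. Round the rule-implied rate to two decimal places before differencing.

0.31 pp

i = 1.2 + 1.5 + 0.5 × (1.5 − 2.7) + 0.5 × 3.4
   = 1.2 + 1.5 − 0.6 + 1.7 = 3.80
Deviation = 4.11 − 3.80 = 0.31 pp.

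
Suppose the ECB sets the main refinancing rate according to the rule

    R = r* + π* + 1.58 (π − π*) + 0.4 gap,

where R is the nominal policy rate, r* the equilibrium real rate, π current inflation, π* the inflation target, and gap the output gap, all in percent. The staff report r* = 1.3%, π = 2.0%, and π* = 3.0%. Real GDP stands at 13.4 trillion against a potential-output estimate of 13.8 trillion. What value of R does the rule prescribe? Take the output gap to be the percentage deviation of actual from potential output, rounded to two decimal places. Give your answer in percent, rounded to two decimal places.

1.56%

Output gap = 100 × (13.4 − 13.8) / 13.8 = -2.90%.
R = 1.30 + 3.00 + 1.58 × (2.00 − 3.00) + 0.4 × (-2.90)
   = 1.30 + 3 − 1.58 − 1.16 = 1.56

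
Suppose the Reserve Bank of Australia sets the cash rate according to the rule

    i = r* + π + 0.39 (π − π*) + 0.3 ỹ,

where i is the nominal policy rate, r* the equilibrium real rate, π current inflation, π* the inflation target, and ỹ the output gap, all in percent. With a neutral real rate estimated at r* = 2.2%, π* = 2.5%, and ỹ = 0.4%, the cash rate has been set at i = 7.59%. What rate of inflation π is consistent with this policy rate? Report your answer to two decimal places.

Collecting π: i = r* + (1 + 0.39) π − 0.39 π* + 0.3 ỹ
1.39 π = 7.59 − 2.2 + 0.39 × 2.5 − 0.3 × 0.4 = 6.245
π = 6.245 / 1.39 = 4.49

4.49%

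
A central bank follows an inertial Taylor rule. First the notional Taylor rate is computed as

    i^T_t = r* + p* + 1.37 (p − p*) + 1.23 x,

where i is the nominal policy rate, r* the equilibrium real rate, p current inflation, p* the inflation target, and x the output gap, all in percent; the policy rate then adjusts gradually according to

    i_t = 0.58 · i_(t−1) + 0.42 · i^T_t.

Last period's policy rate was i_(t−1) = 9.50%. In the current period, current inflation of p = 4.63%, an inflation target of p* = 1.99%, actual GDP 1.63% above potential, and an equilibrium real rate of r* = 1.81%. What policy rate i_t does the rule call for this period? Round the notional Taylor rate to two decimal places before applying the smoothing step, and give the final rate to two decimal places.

Output 1.63% above potential → x = 1.63.
i^T_t = 1.81 + 1.99 + 1.37 × (4.63 − 1.99) + 1.23 × 1.63
   = 1.81 + 1.99 + 3.6168 + 2.0049 = 9.42
i_t = 0.58 × 9.50 + 0.42 × 9.42 = 5.51 + 3.9564 = 9.47

9.47%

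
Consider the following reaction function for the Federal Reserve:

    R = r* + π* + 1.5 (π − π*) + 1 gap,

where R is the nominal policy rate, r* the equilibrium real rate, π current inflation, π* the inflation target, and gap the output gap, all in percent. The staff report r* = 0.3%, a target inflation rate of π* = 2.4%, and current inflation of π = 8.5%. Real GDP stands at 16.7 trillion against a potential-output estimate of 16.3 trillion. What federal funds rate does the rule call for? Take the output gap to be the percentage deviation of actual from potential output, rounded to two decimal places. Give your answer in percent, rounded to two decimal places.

14.30%

Output gap = 100 × (16.7 − 16.3) / 16.3 = 2.45%.
R = 0.30 + 2.40 + 1.5 × (8.50 − 2.40) + 1 × 2.45
   = 0.30 + 2.4 + 9.15 + 2.45 = 14.30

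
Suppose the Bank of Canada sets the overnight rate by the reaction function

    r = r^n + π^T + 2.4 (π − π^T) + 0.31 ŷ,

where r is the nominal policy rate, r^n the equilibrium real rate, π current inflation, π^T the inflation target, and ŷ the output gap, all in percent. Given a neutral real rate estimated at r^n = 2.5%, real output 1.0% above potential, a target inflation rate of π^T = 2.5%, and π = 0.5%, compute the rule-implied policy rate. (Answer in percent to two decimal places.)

Output 1.0% above potential → ŷ = 1.0.
r = 2.5 + 2.5 + 2.4 × (0.5 − 2.5) + 0.31 × 1.0
   = 2.5 + 2.5 − 4.8 + 0.31 = 0.51

0.51%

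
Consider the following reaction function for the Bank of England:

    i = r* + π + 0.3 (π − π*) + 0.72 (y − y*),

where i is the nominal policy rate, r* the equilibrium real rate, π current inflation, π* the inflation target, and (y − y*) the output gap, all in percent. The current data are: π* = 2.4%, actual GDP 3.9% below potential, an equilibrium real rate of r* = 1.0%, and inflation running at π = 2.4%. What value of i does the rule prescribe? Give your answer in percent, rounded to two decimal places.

Output 3.9% below potential → (y − y*) = -3.9.
i = 1.0 + 2.4 + 0.3 × (2.4 − 2.4) + 0.72 × (-3.9)
   = 1.0 + 2.4 + 0 − 2.808 = 0.59

0.59%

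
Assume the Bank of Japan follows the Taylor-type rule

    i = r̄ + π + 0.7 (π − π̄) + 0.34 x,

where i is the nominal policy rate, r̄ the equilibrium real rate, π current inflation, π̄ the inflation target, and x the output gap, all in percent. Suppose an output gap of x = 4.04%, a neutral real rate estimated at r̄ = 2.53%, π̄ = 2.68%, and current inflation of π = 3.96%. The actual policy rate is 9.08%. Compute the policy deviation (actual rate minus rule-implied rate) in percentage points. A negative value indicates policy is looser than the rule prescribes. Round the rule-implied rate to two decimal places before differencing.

0.32 pp

i = 2.53 + 3.96 + 0.7 × (3.96 − 2.68) + 0.34 × 4.04
   = 2.53 + 3.96 + 0.896 + 1.3736 = 8.76
Deviation = 9.08 − 8.76 = 0.32 pp.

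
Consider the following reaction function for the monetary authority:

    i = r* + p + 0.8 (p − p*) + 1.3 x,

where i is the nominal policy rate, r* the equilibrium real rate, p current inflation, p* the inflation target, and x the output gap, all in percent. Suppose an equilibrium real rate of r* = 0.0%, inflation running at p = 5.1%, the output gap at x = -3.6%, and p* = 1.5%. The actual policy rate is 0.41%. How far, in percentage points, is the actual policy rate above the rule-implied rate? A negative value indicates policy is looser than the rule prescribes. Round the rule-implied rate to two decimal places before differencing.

-2.89 pp

i = 0.0 + 5.1 + 0.8 × (5.1 − 1.5) + 1.3 × (-3.6)
   = 0.0 + 5.1 + 2.88 − 4.68 = 3.30
Deviation = 0.41 − 3.30 = -2.89 pp.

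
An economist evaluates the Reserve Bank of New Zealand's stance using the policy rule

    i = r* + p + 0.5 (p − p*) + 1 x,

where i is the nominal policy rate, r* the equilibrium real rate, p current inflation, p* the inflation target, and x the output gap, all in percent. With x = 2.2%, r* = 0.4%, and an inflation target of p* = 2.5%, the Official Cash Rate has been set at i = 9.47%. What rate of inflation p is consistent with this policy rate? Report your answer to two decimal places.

Collecting p: i = r* + (1 + 0.5) p − 0.5 p* + 1 x
1.5 p = 9.47 − 0.4 + 0.5 × 2.5 − 1 × 2.2 = 8.12
p = 8.12 / 1.5 = 5.41

5.41%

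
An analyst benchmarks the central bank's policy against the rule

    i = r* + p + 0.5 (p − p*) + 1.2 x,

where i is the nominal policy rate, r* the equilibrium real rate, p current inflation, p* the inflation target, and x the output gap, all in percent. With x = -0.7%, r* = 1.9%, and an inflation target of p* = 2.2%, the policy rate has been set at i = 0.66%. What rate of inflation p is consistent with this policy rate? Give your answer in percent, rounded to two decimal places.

Collecting p: i = r* + (1 + 0.5) p − 0.5 p* + 1.2 x
1.5 p = 0.66 − 1.9 + 0.5 × 2.2 − 1.2 × (-0.7) = 0.7
p = 0.7 / 1.5 = 0.47

0.47%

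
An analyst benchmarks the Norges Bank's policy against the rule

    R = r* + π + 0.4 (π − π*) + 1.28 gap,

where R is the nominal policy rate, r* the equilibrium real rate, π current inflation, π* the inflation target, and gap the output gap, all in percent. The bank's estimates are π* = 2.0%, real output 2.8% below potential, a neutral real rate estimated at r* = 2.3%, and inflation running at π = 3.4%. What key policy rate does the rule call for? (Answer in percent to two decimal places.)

Output 2.8% below potential → gap = -2.8.
R = 2.3 + 3.4 + 0.4 × (3.4 − 2.0) + 1.28 × (-2.8)
   = 2.3 + 3.4 + 0.56 − 3.584 = 2.68

2.68%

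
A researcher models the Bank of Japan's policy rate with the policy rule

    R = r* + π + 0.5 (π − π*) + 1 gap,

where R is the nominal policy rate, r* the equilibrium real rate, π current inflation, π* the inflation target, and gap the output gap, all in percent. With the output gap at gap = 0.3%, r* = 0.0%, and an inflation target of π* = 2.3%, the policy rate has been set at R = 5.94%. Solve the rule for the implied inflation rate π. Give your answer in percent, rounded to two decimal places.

4.53%

Collecting π: R = r* + (1 + 0.5) π − 0.5 π* + 1 gap
1.5 π = 5.94 − 0.0 + 0.5 × 2.3 − 1 × 0.3 = 6.79
π = 6.79 / 1.5 = 4.53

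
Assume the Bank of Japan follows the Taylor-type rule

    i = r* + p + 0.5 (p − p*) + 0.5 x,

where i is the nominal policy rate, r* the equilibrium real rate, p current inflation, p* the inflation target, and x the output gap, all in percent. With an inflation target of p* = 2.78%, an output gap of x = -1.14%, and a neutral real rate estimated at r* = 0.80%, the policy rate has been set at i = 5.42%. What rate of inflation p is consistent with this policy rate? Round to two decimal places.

4.39%

Collecting p: i = r* + (1 + 0.5) p − 0.5 p* + 0.5 x
1.5 p = 5.42 − 0.80 + 0.5 × 2.78 − 0.5 × (-1.14) = 6.58
p = 6.58 / 1.5 = 4.39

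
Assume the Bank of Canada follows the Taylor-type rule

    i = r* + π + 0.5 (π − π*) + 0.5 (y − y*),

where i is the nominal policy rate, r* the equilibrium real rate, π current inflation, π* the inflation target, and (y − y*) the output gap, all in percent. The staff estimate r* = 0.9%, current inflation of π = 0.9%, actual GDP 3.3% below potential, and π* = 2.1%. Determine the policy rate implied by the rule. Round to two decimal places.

-0.45%

Output 3.3% below potential → (y − y*) = -3.3.
i = 0.9 + 0.9 + 0.5 × (0.9 − 2.1) + 0.5 × (-3.3)
   = 0.9 + 0.9 − 0.6 − 1.65 = -0.45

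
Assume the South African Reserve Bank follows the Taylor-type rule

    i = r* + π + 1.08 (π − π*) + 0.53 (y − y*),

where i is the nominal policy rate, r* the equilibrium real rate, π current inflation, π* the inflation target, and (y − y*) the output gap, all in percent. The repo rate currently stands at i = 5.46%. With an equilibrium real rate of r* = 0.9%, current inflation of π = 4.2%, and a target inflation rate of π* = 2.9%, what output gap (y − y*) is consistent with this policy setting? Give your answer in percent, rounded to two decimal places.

0.53 (y − y*) = 5.46 − 0.9 − 4.2 − 1.08 × (4.2 − 2.9) = -1.044
(y − y*) = -1.044 / 0.53 = -1.97

-1.97%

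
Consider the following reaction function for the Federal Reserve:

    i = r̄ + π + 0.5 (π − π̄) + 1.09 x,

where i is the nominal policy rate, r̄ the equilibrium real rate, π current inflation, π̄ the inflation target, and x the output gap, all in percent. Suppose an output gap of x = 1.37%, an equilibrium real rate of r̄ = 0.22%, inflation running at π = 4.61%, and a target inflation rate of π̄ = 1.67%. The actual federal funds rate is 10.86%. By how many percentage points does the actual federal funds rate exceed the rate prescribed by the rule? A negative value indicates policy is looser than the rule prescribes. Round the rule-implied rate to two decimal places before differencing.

i = 0.22 + 4.61 + 0.5 × (4.61 − 1.67) + 1.09 × 1.37
   = 0.22 + 4.61 + 1.47 + 1.4933 = 7.79
Deviation = 10.86 − 7.79 = 3.07 pp.

3.07 pp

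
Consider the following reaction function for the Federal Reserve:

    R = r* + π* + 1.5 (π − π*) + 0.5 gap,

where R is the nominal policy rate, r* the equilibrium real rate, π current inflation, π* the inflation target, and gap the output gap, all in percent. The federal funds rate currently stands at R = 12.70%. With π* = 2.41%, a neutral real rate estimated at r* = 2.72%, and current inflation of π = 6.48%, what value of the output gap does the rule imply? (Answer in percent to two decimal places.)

0.5 gap = 12.70 − 2.72 − 2.41 − 1.5 × (6.48 − 2.41) = 1.465
gap = 1.465 / 0.5 = 2.93

2.93%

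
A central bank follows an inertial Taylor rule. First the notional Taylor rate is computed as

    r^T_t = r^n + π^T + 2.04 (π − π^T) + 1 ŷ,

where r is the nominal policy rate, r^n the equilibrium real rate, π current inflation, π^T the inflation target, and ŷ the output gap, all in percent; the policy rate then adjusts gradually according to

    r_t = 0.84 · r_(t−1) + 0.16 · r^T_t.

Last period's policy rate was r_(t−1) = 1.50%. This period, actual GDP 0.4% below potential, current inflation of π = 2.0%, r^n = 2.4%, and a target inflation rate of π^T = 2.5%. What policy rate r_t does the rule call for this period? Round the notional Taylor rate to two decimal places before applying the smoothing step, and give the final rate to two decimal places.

1.82%

Output 0.4% below potential → ŷ = -0.4.
r^T_t = 2.4 + 2.5 + 2.04 × (2.0 − 2.5) + 1 × (-0.4)
   = 2.4 + 2.5 − 1.02 − 0.4 = 3.48
r_t = 0.84 × 1.50 + 0.16 × 3.48 = 1.26 + 0.5568 = 1.82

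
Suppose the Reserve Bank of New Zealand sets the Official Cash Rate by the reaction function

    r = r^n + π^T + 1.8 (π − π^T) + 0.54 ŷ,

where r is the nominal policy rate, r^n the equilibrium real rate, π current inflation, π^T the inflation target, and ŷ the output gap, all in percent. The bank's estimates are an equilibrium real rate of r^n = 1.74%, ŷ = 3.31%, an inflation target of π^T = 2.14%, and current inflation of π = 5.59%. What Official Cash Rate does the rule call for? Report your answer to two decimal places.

11.88%

r = 1.74 + 2.14 + 1.8 × (5.59 − 2.14) + 0.54 × 3.31
   = 1.74 + 2.14 + 6.21 + 1.7874 = 11.88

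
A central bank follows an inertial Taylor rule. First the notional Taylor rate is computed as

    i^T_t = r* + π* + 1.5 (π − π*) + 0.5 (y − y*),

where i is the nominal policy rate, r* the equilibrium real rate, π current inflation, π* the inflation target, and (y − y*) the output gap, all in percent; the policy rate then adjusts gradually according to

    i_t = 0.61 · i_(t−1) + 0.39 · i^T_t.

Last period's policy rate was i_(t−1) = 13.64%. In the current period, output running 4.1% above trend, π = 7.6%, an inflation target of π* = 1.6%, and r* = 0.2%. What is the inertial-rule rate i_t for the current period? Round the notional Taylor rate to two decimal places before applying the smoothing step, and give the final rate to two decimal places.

Output 4.1% above potential → (y − y*) = 4.1.
i^T_t = 0.2 + 1.6 + 1.5 × (7.6 − 1.6) + 0.5 × 4.1
   = 0.2 + 1.6 + 9 + 2.05 = 12.85
i_t = 0.61 × 13.64 + 0.39 × 12.85 = 8.3204 + 5.0115 = 13.33

13.33%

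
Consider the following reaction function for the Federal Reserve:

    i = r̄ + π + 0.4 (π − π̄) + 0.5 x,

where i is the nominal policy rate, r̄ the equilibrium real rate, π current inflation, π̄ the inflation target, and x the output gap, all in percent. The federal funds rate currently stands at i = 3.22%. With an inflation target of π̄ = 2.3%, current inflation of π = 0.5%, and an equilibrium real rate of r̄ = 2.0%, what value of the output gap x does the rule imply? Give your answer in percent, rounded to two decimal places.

0.5 x = 3.22 − 2.0 − 0.5 − 0.4 × (0.5 − 2.3) = 1.44
x = 1.44 / 0.5 = 2.88

2.88%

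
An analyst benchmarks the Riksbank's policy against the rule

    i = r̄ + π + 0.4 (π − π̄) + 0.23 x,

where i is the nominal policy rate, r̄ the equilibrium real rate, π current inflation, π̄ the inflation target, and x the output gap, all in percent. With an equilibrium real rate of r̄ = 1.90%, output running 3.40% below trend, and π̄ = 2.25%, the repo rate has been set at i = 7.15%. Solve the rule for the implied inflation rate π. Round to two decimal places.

4.95%

Output 3.40% below potential → x = -3.40.
Collecting π: i = r̄ + (1 + 0.4) π − 0.4 π̄ + 0.23 x
1.4 π = 7.15 − 1.90 + 0.4 × 2.25 − 0.23 × (-3.40) = 6.932
π = 6.932 / 1.4 = 4.95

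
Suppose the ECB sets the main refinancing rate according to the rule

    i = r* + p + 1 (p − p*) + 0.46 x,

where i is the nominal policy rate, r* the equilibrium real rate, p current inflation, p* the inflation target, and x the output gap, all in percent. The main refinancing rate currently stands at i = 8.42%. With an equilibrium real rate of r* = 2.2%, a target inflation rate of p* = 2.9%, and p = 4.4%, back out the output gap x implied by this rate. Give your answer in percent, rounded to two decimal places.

0.46 x = 8.42 − 2.2 − 4.4 − 1 × (4.4 − 2.9) = 0.32
x = 0.32 / 0.46 = 0.70

0.70%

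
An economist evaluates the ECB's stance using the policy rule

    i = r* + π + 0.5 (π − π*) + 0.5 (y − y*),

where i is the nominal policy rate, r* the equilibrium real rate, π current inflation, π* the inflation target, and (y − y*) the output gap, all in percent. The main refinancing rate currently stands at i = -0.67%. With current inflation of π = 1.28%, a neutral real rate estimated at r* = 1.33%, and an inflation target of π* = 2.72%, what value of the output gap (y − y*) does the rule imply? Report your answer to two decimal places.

-5.12%

0.5 (y − y*) = -0.67 − 1.33 − 1.28 − 0.5 × (1.28 − 2.72) = -2.56
(y − y*) = -2.56 / 0.5 = -5.12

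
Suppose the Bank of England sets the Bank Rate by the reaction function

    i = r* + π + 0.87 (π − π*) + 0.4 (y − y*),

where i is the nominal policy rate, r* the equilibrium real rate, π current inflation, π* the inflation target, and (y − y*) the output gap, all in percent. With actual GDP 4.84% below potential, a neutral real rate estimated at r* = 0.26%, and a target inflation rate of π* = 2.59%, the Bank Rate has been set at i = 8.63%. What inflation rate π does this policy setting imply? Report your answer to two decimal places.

Output 4.84% below potential → (y − y*) = -4.84.
Collecting π: i = r* + (1 + 0.87) π − 0.87 π* + 0.4 (y − y*)
1.87 π = 8.63 − 0.26 + 0.87 × 2.59 − 0.4 × (-4.84) = 12.5593
π = 12.5593 / 1.87 = 6.72

6.72%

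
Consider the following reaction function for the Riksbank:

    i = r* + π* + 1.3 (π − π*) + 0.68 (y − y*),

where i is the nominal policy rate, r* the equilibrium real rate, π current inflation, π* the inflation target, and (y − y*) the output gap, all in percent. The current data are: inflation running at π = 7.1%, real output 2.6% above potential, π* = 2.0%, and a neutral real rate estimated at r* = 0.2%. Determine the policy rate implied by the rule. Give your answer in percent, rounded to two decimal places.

10.60%

Output 2.6% above potential → (y − y*) = 2.6.
i = 0.2 + 2.0 + 1.3 × (7.1 − 2.0) + 0.68 × 2.6
   = 0.2 + 2 + 6.63 + 1.768 = 10.60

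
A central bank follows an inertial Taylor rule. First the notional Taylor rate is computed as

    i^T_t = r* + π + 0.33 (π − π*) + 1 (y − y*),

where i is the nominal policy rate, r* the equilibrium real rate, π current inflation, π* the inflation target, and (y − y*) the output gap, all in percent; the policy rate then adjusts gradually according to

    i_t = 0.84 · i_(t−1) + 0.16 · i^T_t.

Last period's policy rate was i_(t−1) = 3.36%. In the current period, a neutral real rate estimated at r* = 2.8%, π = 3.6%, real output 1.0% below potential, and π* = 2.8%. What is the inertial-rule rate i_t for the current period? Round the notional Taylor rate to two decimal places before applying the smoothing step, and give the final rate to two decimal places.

Output 1.0% below potential → (y − y*) = -1.0.
i^T_t = 2.8 + 3.6 + 0.33 × (3.6 − 2.8) + 1 × (-1.0)
   = 2.8 + 3.6 + 0.264 − 1 = 5.66
i_t = 0.84 × 3.36 + 0.16 × 5.66 = 2.8224 + 0.9056 = 3.73

3.73%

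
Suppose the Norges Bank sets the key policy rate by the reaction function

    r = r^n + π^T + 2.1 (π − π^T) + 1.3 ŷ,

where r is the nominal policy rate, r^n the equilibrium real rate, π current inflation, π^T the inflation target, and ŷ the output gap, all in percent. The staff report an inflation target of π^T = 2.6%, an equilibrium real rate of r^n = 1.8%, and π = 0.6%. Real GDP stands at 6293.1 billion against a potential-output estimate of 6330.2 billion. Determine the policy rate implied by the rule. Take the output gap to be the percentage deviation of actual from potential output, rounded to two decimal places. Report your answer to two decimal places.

-0.57%

Output gap = 100 × (6293.1 − 6330.2) / 6330.2 = -0.59%.
r = 1.80 + 2.60 + 2.1 × (0.60 − 2.60) + 1.3 × (-0.59)
   = 1.80 + 2.6 − 4.2 − 0.767 = -0.57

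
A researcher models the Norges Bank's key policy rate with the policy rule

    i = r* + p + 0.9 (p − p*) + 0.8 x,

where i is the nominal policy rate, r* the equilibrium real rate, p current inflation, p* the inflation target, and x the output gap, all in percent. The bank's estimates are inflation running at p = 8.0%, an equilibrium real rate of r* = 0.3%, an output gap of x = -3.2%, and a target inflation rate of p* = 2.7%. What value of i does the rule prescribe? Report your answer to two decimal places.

10.51%

i = 0.3 + 8.0 + 0.9 × (8.0 − 2.7) + 0.8 × (-3.2)
   = 0.3 + 8 + 4.77 − 2.56 = 10.51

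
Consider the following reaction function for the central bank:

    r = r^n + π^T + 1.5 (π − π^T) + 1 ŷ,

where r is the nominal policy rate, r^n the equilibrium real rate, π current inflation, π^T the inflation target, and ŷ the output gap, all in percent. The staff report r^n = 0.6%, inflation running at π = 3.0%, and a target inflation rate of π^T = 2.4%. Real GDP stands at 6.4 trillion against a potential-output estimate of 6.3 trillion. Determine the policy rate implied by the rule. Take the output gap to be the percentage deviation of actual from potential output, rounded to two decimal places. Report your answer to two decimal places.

Output gap = 100 × (6.4 − 6.3) / 6.3 = 1.59%.
r = 0.60 + 2.40 + 1.5 × (3.00 − 2.40) + 1 × 1.59
   = 0.60 + 2.4 + 0.9 + 1.59 = 5.49

5.49%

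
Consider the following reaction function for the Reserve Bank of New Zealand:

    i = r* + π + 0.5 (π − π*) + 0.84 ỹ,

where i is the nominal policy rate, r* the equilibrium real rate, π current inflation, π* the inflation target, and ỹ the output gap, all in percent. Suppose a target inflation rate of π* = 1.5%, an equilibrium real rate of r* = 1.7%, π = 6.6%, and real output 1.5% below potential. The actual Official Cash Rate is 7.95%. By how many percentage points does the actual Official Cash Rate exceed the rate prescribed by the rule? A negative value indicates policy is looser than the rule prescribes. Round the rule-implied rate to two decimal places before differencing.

Output 1.5% below potential → ỹ = -1.5.
i = 1.7 + 6.6 + 0.5 × (6.6 − 1.5) + 0.84 × (-1.5)
   = 1.7 + 6.6 + 2.55 − 1.26 = 9.59
Deviation = 7.95 − 9.59 = -1.64 pp.

-1.64 pp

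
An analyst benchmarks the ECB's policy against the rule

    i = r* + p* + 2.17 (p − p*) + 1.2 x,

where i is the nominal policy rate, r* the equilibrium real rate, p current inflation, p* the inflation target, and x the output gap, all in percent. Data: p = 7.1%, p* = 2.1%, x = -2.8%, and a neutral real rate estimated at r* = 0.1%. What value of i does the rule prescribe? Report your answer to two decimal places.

i = 0.1 + 2.1 + 2.17 × (7.1 − 2.1) + 1.2 × (-2.8)
   = 0.1 + 2.1 + 10.85 − 3.36 = 9.69

9.69%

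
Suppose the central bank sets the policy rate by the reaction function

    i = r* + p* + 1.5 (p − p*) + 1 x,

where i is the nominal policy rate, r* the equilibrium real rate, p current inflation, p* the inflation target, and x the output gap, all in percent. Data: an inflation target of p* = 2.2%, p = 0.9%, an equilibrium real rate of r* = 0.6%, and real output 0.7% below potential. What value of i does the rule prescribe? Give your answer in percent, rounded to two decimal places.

Output 0.7% below potential → x = -0.7.
i = 0.6 + 2.2 + 1.5 × (0.9 − 2.2) + 1 × (-0.7)
   = 0.6 + 2.2 − 1.95 − 0.7 = 0.15

0.15%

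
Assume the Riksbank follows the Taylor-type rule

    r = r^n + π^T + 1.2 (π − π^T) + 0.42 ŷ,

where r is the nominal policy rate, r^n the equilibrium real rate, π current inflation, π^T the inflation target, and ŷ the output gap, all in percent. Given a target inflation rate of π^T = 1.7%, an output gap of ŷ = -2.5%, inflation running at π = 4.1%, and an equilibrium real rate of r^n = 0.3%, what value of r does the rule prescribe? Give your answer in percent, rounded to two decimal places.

3.83%

r = 0.3 + 1.7 + 1.2 × (4.1 − 1.7) + 0.42 × (-2.5)
   = 0.3 + 1.7 + 2.88 − 1.05 = 3.83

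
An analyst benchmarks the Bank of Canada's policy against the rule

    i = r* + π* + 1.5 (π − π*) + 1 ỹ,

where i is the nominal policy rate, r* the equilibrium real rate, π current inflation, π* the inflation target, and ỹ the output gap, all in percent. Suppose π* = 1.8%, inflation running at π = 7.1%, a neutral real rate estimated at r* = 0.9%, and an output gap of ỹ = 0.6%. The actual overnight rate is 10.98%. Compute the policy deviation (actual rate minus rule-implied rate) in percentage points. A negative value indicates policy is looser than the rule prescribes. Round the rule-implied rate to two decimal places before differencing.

-0.27 pp

i = 0.9 + 1.8 + 1.5 × (7.1 − 1.8) + 1 × 0.6
   = 0.9 + 1.8 + 7.95 + 0.6 = 11.25
Deviation = 10.98 − 11.25 = -0.27 pp.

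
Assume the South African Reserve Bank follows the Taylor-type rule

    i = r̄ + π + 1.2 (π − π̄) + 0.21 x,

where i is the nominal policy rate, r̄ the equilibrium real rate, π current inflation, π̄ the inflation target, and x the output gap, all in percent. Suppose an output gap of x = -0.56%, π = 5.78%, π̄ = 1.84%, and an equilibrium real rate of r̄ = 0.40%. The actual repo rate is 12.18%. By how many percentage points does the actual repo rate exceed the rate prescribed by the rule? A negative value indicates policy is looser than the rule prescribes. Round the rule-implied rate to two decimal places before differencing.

i = 0.40 + 5.78 + 1.2 × (5.78 − 1.84) + 0.21 × (-0.56)
   = 0.40 + 5.78 + 4.728 − 0.1176 = 10.79
Deviation = 12.18 − 10.79 = 1.39 pp.

1.39 pp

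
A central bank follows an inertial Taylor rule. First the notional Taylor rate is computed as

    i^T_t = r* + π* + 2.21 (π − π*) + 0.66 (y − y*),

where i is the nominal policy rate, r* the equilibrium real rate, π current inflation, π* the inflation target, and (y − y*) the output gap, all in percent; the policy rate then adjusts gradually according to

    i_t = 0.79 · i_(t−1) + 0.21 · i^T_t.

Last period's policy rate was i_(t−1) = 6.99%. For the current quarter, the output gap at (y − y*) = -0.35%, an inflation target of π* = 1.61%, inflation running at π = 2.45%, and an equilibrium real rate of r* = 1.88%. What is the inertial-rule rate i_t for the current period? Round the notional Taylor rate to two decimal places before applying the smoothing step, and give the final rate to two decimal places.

6.60%

i^T_t = 1.88 + 1.61 + 2.21 × (2.45 − 1.61) + 0.66 × (-0.35)
   = 1.88 + 1.61 + 1.8564 − 0.231 = 5.12
i_t = 0.79 × 6.99 + 0.21 × 5.12 = 5.5221 + 1.0752 = 6.60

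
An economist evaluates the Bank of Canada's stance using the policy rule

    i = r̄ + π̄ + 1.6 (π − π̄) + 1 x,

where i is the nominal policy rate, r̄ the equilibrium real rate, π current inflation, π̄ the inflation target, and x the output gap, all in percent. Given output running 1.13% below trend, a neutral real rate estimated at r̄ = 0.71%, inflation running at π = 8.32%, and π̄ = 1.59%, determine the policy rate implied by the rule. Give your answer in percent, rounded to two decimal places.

Output 1.13% below potential → x = -1.13.
i = 0.71 + 1.59 + 1.6 × (8.32 − 1.59) + 1 × (-1.13)
   = 0.71 + 1.59 + 10.768 − 1.13 = 11.94

11.94%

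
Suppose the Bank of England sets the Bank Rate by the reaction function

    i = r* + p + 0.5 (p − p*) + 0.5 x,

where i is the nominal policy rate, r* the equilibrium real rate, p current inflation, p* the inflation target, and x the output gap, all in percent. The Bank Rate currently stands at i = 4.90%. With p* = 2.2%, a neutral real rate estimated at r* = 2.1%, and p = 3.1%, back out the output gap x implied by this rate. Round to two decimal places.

-1.50%

0.5 x = 4.90 − 2.1 − 3.1 − 0.5 × (3.1 − 2.2) = -0.75
x = -0.75 / 0.5 = -1.50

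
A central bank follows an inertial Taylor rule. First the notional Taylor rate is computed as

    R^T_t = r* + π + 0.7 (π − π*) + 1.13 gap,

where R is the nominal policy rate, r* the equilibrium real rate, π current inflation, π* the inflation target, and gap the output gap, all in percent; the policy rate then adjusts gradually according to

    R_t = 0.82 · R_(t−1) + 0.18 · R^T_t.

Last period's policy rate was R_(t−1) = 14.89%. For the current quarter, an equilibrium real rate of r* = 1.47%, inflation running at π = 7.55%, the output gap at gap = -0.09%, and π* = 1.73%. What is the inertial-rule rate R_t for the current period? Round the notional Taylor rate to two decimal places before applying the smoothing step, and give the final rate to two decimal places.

R^T_t = 1.47 + 7.55 + 0.7 × (7.55 − 1.73) + 1.13 × (-0.09)
   = 1.47 + 7.55 + 4.074 − 0.1017 = 12.99
R_t = 0.82 × 14.89 + 0.18 × 12.99 = 12.2098 + 2.3382 = 14.55

14.55%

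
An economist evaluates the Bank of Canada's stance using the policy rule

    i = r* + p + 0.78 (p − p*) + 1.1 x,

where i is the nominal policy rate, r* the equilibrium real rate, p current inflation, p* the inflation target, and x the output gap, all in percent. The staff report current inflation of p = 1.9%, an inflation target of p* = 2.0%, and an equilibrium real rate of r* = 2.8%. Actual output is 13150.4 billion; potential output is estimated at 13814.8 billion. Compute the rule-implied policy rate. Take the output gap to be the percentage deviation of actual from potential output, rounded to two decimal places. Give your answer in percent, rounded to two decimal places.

Output gap = 100 × (13150.4 − 13814.8) / 13814.8 = -4.81%.
i = 2.80 + 1.90 + 0.78 × (1.90 − 2.00) + 1.1 × (-4.81)
   = 2.80 + 1.9 − 0.078 − 5.291 = -0.67

-0.67%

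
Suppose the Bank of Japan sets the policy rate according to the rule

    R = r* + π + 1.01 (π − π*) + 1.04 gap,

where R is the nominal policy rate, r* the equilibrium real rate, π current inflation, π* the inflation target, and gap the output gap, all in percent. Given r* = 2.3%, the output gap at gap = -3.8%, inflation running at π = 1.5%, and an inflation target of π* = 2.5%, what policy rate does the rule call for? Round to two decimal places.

R = 2.3 + 1.5 + 1.01 × (1.5 − 2.5) + 1.04 × (-3.8)
   = 2.3 + 1.5 − 1.01 − 3.952 = -1.16

-1.16%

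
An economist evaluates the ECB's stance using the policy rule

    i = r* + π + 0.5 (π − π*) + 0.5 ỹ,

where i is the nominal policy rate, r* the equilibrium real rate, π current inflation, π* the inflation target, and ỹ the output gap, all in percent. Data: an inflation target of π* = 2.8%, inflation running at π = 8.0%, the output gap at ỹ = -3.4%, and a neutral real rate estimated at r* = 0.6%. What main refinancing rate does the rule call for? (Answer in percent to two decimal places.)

i = 0.6 + 8.0 + 0.5 × (8.0 − 2.8) + 0.5 × (-3.4)
   = 0.6 + 8 + 2.6 − 1.7 = 9.50

9.50%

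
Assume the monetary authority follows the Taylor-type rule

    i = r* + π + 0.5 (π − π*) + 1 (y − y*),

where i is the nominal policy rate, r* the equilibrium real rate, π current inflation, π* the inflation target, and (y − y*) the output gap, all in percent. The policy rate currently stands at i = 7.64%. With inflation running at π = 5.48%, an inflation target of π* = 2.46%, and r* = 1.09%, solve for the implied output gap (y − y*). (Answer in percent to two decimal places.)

1 (y − y*) = 7.64 − 1.09 − 5.48 − 0.5 × (5.48 − 2.46) = -0.44
(y − y*) = -0.44 / 1 = -0.44

-0.44%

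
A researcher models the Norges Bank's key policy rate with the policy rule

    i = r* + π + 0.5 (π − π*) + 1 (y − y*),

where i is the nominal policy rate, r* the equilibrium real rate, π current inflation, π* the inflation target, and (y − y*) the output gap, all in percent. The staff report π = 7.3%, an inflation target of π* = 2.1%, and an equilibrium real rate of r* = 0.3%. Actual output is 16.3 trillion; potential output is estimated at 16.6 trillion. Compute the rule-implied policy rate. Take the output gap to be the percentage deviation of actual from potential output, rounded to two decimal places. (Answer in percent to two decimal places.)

8.39%

Output gap = 100 × (16.3 − 16.6) / 16.6 = -1.81%.
i = 0.30 + 7.30 + 0.5 × (7.30 − 2.10) + 1 × (-1.81)
   = 0.30 + 7.3 + 2.6 − 1.81 = 8.39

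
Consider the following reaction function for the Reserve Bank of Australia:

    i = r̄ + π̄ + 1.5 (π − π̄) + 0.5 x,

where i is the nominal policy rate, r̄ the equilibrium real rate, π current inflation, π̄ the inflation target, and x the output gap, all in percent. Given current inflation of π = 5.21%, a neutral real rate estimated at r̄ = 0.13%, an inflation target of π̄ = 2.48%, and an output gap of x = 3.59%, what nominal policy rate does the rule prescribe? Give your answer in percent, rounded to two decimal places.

i = 0.13 + 2.48 + 1.5 × (5.21 − 2.48) + 0.5 × 3.59
   = 0.13 + 2.48 + 4.095 + 1.795 = 8.50

8.50%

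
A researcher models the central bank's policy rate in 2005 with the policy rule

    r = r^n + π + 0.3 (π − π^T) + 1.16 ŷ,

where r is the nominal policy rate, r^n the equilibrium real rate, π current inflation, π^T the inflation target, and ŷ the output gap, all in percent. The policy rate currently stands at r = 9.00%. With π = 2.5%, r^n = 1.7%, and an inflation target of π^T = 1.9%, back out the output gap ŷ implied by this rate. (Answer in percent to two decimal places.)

3.98%

1.16 ŷ = 9.00 − 1.7 − 2.5 − 0.3 × (2.5 − 1.9) = 4.62
ŷ = 4.62 / 1.16 = 3.98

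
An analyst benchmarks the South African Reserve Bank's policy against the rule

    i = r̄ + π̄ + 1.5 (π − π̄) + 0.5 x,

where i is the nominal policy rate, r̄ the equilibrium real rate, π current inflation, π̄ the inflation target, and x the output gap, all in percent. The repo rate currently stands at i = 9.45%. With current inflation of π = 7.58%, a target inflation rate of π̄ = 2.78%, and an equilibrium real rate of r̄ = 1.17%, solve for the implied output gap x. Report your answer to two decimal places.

-3.40%

0.5 x = 9.45 − 1.17 − 2.78 − 1.5 × (7.58 − 2.78) = -1.7
x = -1.7 / 0.5 = -3.40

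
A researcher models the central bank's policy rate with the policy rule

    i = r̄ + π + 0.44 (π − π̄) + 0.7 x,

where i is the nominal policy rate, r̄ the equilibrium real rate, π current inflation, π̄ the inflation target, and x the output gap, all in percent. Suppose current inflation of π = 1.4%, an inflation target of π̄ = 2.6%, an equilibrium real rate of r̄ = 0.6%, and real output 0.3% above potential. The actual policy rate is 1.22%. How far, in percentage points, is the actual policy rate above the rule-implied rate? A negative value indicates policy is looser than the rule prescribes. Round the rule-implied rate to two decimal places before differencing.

Output 0.3% above potential → x = 0.3.
i = 0.6 + 1.4 + 0.44 × (1.4 − 2.6) + 0.7 × 0.3
   = 0.6 + 1.4 − 0.528 + 0.21 = 1.68
Deviation = 1.22 − 1.68 = -0.46 pp.

-0.46 pp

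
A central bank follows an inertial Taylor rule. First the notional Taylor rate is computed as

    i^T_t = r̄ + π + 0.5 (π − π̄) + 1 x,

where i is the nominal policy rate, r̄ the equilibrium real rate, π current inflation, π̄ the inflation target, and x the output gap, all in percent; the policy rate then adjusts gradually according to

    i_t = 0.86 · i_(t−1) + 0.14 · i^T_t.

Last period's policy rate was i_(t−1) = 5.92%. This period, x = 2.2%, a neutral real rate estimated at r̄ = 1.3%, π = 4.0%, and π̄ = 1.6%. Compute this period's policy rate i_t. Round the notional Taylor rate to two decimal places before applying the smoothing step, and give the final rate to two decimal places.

6.31%

i^T_t = 1.3 + 4.0 + 0.5 × (4.0 − 1.6) + 1 × 2.2
   = 1.3 + 4 + 1.2 + 2.2 = 8.70
i_t = 0.86 × 5.92 + 0.14 × 8.70 = 5.0912 + 1.218 = 6.31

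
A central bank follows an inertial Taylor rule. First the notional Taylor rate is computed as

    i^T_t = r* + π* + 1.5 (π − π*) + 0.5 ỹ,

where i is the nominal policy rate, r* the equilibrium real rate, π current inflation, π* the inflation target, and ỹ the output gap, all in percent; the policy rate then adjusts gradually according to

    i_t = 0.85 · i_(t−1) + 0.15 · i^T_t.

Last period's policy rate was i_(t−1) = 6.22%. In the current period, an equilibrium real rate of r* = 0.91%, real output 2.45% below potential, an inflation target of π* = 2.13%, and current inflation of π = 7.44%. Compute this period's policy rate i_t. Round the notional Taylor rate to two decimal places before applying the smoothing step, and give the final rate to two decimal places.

6.75%

Output 2.45% below potential → ỹ = -2.45.
i^T_t = 0.91 + 2.13 + 1.5 × (7.44 − 2.13) + 0.5 × (-2.45)
   = 0.91 + 2.13 + 7.965 − 1.225 = 9.78
i_t = 0.85 × 6.22 + 0.15 × 9.78 = 5.287 + 1.467 = 6.75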